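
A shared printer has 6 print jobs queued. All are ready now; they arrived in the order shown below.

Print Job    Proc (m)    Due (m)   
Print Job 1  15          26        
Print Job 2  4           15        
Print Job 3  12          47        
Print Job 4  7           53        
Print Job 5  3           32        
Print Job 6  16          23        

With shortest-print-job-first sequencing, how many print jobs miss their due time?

SPT (increasing processing time): Print Job 5 Print Job 2 Print Job 4 Print Job 3 Print Job 1 Print Job 6.
Print Job 5: 0→3, due 32, tardiness 0
Print Job 2: 3→7, due 15, tardiness 0
Print Job 4: 7→14, due 53, tardiness 0
Print Job 3: 14→26, due 47, tardiness 0
Print Job 1: 26→41, due 26, tardiness 15
Print Job 6: 41→57, due 23, tardiness 34
Late print jobs: 2.

2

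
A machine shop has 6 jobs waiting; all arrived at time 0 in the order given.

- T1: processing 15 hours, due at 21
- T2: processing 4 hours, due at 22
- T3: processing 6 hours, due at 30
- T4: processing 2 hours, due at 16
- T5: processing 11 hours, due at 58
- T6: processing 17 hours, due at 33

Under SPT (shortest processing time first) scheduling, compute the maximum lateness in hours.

22

SPT (increasing processing time): T4 T2 T3 T5 T1 T6.
T4: 0→2, due 16, lateness -14
T2: 2→6, due 22, lateness -16
T3: 6→12, due 30, lateness -18
T5: 12→23, due 58, lateness -35
T1: 23→38, due 21, lateness 17
T6: 38→55, due 33, lateness 22
Maximum = 22.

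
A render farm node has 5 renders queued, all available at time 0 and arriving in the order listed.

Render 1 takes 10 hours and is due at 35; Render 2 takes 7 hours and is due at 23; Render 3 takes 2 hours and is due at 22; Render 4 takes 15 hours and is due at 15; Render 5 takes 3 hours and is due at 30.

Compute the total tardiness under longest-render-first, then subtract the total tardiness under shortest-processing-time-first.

LPT (decreasing processing time): Render 4 Render 1 Render 2 Render 5 Render 3.
Render 4: 0→15, due 15, tardiness 0
Render 1: 15→25, due 35, tardiness 0
Render 2: 25→32, due 23, tardiness 9
Render 5: 32→35, due 30, tardiness 5
Render 3: 35→37, due 22, tardiness 15
Sum = 0+0+9+5+15 = 29.
SPT (increasing processing time): Render 3 Render 5 Render 2 Render 1 Render 4.
Render 3: 0→2, due 22, tardiness 0
Render 5: 2→5, due 30, tardiness 0
Render 2: 5→12, due 23, tardiness 0
Render 1: 12→22, due 35, tardiness 0
Render 4: 22→37, due 15, tardiness 22
Sum = 0+0+0+0+22 = 22.
Difference = 29 − 22 = 7.

7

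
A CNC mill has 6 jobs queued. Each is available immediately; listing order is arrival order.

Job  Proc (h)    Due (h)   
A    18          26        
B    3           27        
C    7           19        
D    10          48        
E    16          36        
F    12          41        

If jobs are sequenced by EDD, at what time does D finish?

66

EDD (increasing due date): C A B E F D.
C: 0→7
A: 7→25
B: 25→28
E: 28→44
F: 44→56
D: 56→66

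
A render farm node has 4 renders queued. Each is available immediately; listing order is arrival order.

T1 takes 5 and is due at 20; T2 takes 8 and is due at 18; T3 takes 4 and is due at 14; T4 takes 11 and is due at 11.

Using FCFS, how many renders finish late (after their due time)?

FIFO (arrival order): T1 T2 T3 T4.
T1: 0→5, due 20, tardiness 0
T2: 5→13, due 18, tardiness 0
T3: 13→17, due 14, tardiness 3
T4: 17→28, due 11, tardiness 17
Late renders: 2.

2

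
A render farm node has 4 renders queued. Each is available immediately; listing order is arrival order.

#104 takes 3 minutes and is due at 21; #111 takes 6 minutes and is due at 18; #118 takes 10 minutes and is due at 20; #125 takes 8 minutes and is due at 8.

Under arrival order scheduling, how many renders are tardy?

1

FIFO (arrival order): #104 #111 #118 #125.
#104: 0→3, due 21, tardiness 0
#111: 3→9, due 18, tardiness 0
#118: 9→19, due 20, tardiness 0
#125: 19→27, due 8, tardiness 19
Late renders: 1.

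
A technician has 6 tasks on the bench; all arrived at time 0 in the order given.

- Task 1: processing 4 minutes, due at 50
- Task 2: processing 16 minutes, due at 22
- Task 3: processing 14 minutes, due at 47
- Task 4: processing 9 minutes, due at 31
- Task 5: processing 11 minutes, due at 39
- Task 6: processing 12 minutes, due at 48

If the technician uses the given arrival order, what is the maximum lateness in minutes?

18

FIFO (arrival order): Task 1 Task 2 Task 3 Task 4 Task 5 Task 6.
Task 1: 0→4, due 50, lateness -46
Task 2: 4→20, due 22, lateness -2
Task 3: 20→34, due 47, lateness -13
Task 4: 34→43, due 31, lateness 12
Task 5: 43→54, due 39, lateness 15
Task 6: 54→66, due 48, lateness 18
Maximum = 18.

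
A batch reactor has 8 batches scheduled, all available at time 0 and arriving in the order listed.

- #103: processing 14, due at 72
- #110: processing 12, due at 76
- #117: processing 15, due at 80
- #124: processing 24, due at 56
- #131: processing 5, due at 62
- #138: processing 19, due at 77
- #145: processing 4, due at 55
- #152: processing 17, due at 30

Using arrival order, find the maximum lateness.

80

FIFO (arrival order): #103 #110 #117 #124 #131 #138 #145 #152.
#103: 0→14, due 72, lateness -58
#110: 14→26, due 76, lateness -50
#117: 26→41, due 80, lateness -39
#124: 41→65, due 56, lateness 9
#131: 65→70, due 62, lateness 8
#138: 70→89, due 77, lateness 12
#145: 89→93, due 55, lateness 38
#152: 93→110, due 30, lateness 80
Maximum = 80.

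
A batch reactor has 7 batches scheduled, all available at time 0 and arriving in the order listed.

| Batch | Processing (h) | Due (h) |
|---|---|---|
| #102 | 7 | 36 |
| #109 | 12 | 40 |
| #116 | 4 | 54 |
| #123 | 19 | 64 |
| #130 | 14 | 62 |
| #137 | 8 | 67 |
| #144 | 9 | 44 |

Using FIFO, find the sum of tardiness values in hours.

FIFO (arrival order): #102 #109 #116 #123 #130 #137 #144.
#102: 0→7, due 36, tardiness 0
#109: 7→19, due 40, tardiness 0
#116: 19→23, due 54, tardiness 0
#123: 23→42, due 64, tardiness 0
#130: 42→56, due 62, tardiness 0
#137: 56→64, due 67, tardiness 0
#144: 64→73, due 44, tardiness 29
Sum = 0+0+0+0+0+0+29 = 29.

29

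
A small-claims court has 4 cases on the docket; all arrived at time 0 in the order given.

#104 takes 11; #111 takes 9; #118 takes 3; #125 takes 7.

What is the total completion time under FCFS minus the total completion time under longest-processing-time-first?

-4

FIFO (arrival order): #104 #111 #118 #125.
#104: 0→11
#111: 11→20
#118: 20→23
#125: 23→30
Sum = 11+20+23+30 = 84.
LPT (decreasing processing time): #104 #111 #125 #118.
#104: 0→11
#111: 11→20
#125: 20→27
#118: 27→30
Sum = 11+20+27+30 = 88.
Difference = 84 − 88 = -4.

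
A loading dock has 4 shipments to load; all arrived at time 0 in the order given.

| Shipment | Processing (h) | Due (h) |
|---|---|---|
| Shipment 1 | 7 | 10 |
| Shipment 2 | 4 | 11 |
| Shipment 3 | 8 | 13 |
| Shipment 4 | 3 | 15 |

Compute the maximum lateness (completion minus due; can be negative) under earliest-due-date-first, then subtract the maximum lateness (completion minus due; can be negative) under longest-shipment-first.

EDD (increasing due date): Shipment 1 Shipment 2 Shipment 3 Shipment 4.
Shipment 1: 0→7, due 10, lateness -3
Shipment 2: 7→11, due 11, lateness 0
Shipment 3: 11→19, due 13, lateness 6
Shipment 4: 19→22, due 15, lateness 7
Maximum = 7.
LPT (decreasing processing time): Shipment 3 Shipment 1 Shipment 2 Shipment 4.
Shipment 3: 0→8, due 13, lateness -5
Shipment 1: 8→15, due 10, lateness 5
Shipment 2: 15→19, due 11, lateness 8
Shipment 4: 19→22, due 15, lateness 7
Maximum = 8.
Difference = 7 − 8 = -1.

-1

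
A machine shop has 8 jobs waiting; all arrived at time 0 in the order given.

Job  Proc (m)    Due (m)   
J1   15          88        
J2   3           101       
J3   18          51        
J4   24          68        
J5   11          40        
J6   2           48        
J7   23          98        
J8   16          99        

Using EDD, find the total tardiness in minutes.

21

EDD (increasing due date): J5 J6 J3 J4 J1 J7 J8 J2.
J5: 0→11, due 40, tardiness 0
J6: 11→13, due 48, tardiness 0
J3: 13→31, due 51, tardiness 0
J4: 31→55, due 68, tardiness 0
J1: 55→70, due 88, tardiness 0
J7: 70→93, due 98, tardiness 0
J8: 93→109, due 99, tardiness 10
J2: 109→112, due 101, tardiness 11
Sum = 0+0+0+0+0+0+10+11 = 21.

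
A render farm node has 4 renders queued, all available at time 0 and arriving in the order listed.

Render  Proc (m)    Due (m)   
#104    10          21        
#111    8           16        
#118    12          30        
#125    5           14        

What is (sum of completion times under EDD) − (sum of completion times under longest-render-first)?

EDD (increasing due date): #125 #111 #104 #118.
#125: 0→5
#111: 5→13
#104: 13→23
#118: 23→35
Sum = 5+13+23+35 = 76.
LPT (decreasing processing time): #118 #104 #111 #125.
#118: 0→12
#104: 12→22
#111: 22→30
#125: 30→35
Sum = 12+22+30+35 = 99.
Difference = 76 − 99 = -23.

-23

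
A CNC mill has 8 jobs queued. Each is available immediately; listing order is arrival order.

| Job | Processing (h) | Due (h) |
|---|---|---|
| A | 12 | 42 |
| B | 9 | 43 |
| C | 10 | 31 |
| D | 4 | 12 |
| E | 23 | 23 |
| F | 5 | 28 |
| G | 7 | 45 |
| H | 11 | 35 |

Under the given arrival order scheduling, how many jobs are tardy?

5

FIFO (arrival order): A B C D E F G H.
A: 0→12, due 42, tardiness 0
B: 12→21, due 43, tardiness 0
C: 21→31, due 31, tardiness 0
D: 31→35, due 12, tardiness 23
E: 35→58, due 23, tardiness 35
F: 58→63, due 28, tardiness 35
G: 63→70, due 45, tardiness 25
H: 70→81, due 35, tardiness 46
Late jobs: 5.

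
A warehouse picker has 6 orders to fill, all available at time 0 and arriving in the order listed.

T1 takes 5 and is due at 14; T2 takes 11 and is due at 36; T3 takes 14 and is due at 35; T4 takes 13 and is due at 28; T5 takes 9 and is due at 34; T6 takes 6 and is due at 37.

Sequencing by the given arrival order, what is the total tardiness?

FIFO (arrival order): T1 T2 T3 T4 T5 T6.
T1: 0→5, due 14, tardiness 0
T2: 5→16, due 36, tardiness 0
T3: 16→30, due 35, tardiness 0
T4: 30→43, due 28, tardiness 15
T5: 43→52, due 34, tardiness 18
T6: 52→58, due 37, tardiness 21
Sum = 0+0+0+15+18+21 = 54.

54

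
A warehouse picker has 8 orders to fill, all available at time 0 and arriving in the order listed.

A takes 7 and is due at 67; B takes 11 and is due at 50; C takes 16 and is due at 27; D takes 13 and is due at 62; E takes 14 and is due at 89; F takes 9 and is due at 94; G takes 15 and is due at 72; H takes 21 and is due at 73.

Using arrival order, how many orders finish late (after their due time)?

FIFO (arrival order): A B C D E F G H.
A: 0→7, due 67, tardiness 0
B: 7→18, due 50, tardiness 0
C: 18→34, due 27, tardiness 7
D: 34→47, due 62, tardiness 0
E: 47→61, due 89, tardiness 0
F: 61→70, due 94, tardiness 0
G: 70→85, due 72, tardiness 13
H: 85→106, due 73, tardiness 33
Late orders: 3.

3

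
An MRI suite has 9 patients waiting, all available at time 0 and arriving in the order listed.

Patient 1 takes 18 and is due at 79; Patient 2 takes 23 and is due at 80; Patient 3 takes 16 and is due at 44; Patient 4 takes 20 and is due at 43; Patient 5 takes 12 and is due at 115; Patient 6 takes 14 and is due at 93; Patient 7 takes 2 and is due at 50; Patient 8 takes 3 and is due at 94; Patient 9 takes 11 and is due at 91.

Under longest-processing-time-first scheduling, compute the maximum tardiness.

LPT (decreasing processing time): Patient 2 Patient 4 Patient 1 Patient 3 Patient 6 Patient 5 Patient 9 Patient 8 Patient 7.
Patient 2: 0→23, due 80, tardiness 0
Patient 4: 23→43, due 43, tardiness 0
Patient 1: 43→61, due 79, tardiness 0
Patient 3: 61→77, due 44, tardiness 33
Patient 6: 77→91, due 93, tardiness 0
Patient 5: 91→103, due 115, tardiness 0
Patient 9: 103→114, due 91, tardiness 23
Patient 8: 114→117, due 94, tardiness 23
Patient 7: 117→119, due 50, tardiness 69
Maximum = 69.

69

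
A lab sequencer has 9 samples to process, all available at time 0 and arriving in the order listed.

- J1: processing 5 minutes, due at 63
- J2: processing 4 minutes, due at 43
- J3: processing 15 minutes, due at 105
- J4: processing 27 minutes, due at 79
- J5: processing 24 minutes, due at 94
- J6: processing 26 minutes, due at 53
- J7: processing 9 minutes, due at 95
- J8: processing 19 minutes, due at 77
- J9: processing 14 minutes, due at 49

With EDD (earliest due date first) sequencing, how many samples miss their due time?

4

EDD (increasing due date): J2 J9 J6 J1 J8 J4 J5 J7 J3.
J2: 0→4, due 43, tardiness 0
J9: 4→18, due 49, tardiness 0
J6: 18→44, due 53, tardiness 0
J1: 44→49, due 63, tardiness 0
J8: 49→68, due 77, tardiness 0
J4: 68→95, due 79, tardiness 16
J5: 95→119, due 94, tardiness 25
J7: 119→128, due 95, tardiness 33
J3: 128→143, due 105, tardiness 38
Late samples: 4.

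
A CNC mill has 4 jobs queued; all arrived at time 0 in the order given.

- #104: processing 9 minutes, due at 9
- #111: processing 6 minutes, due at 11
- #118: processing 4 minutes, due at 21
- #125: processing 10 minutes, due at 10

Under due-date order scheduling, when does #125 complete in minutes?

EDD (increasing due date): #104 #125 #111 #118.
#104: 0→9
#125: 9→19

19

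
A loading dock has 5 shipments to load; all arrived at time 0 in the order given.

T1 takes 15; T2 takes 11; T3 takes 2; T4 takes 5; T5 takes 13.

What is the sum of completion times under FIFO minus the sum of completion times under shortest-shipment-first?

44

FIFO (arrival order): T1 T2 T3 T4 T5.
T1: 0→15
T2: 15→26
T3: 26→28
T4: 28→33
T5: 33→46
Sum = 15+26+28+33+46 = 148.
SPT (increasing processing time): T3 T4 T2 T5 T1.
T3: 0→2
T4: 2→7
T2: 7→18
T5: 18→31
T1: 31→46
Sum = 2+7+18+31+46 = 104.
Difference = 148 − 104 = 44.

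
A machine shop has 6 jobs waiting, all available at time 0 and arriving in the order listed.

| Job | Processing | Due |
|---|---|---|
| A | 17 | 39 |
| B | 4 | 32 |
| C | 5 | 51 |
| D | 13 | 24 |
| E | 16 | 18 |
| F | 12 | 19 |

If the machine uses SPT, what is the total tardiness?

72

SPT (increasing processing time): B C F D E A.
B: 0→4, due 32, tardiness 0
C: 4→9, due 51, tardiness 0
F: 9→21, due 19, tardiness 2
D: 21→34, due 24, tardiness 10
E: 34→50, due 18, tardiness 32
A: 50→67, due 39, tardiness 28
Sum = 0+0+2+10+32+28 = 72.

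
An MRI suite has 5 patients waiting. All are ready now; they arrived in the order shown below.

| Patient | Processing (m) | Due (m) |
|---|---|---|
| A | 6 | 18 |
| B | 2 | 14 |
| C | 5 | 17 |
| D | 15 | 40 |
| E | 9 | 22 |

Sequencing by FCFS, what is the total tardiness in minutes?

FIFO (arrival order): A B C D E.
A: 0→6, due 18, tardiness 0
B: 6→8, due 14, tardiness 0
C: 8→13, due 17, tardiness 0
D: 13→28, due 40, tardiness 0
E: 28→37, due 22, tardiness 15
Sum = 0+0+0+0+15 = 15.

15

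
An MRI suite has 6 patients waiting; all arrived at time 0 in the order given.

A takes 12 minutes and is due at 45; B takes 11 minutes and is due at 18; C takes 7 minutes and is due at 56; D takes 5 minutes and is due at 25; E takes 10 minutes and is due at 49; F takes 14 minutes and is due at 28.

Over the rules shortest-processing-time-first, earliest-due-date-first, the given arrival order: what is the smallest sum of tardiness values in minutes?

SPT (increasing processing time): D C E B A F.
D: 0→5, due 25, tardiness 0
C: 5→12, due 56, tardiness 0
E: 12→22, due 49, tardiness 0
B: 22→33, due 18, tardiness 15
A: 33→45, due 45, tardiness 0
F: 45→59, due 28, tardiness 31
Sum = 0+0+0+15+0+31 = 46.
EDD (increasing due date): B D F A E C.
B: 0→11, due 18, tardiness 0
D: 11→16, due 25, tardiness 0
F: 16→30, due 28, tardiness 2
A: 30→42, due 45, tardiness 0
E: 42→52, due 49, tardiness 3
C: 52→59, due 56, tardiness 3
Sum = 0+0+2+0+3+3 = 8.
FIFO (arrival order): A B C D E F.
A: 0→12, due 45, tardiness 0
B: 12→23, due 18, tardiness 5
C: 23→30, due 56, tardiness 0
D: 30→35, due 25, tardiness 10
E: 35→45, due 49, tardiness 0
F: 45→59, due 28, tardiness 31
Sum = 0+5+0+10+0+31 = 46.
SPT 46, EDD 8, FIFO 46 → minimum 8.

8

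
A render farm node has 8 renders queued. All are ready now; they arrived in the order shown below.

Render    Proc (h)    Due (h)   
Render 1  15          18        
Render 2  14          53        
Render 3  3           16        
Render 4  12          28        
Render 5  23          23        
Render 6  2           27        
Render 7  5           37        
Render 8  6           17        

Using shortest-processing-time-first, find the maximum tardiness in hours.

SPT (increasing processing time): Render 6 Render 3 Render 7 Render 8 Render 4 Render 2 Render 1 Render 5.
Render 6: 0→2, due 27, tardiness 0
Render 3: 2→5, due 16, tardiness 0
Render 7: 5→10, due 37, tardiness 0
Render 8: 10→16, due 17, tardiness 0
Render 4: 16→28, due 28, tardiness 0
Render 2: 28→42, due 53, tardiness 0
Render 1: 42→57, due 18, tardiness 39
Render 5: 57→80, due 23, tardiness 57
Maximum = 57.

57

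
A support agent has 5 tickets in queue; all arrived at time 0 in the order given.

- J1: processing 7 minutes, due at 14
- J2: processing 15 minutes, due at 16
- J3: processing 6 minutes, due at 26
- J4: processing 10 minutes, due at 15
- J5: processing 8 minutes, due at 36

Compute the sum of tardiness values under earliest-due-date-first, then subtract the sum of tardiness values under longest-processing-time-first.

EDD (increasing due date): J1 J4 J2 J3 J5.
J1: 0→7, due 14, tardiness 0
J4: 7→17, due 15, tardiness 2
J2: 17→32, due 16, tardiness 16
J3: 32→38, due 26, tardiness 12
J5: 38→46, due 36, tardiness 10
Sum = 0+2+16+12+10 = 40.
LPT (decreasing processing time): J2 J4 J5 J1 J3.
J2: 0→15, due 16, tardiness 0
J4: 15→25, due 15, tardiness 10
J5: 25→33, due 36, tardiness 0
J1: 33→40, due 14, tardiness 26
J3: 40→46, due 26, tardiness 20
Sum = 0+10+0+26+20 = 56.
Difference = 40 − 56 = -16.

-16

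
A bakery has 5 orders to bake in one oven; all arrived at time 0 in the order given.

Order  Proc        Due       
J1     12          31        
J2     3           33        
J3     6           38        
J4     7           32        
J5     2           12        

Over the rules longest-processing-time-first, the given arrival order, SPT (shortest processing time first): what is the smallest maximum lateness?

LPT (decreasing processing time): J1 J4 J3 J2 J5.
J1: 0→12, due 31, lateness -19
J4: 12→19, due 32, lateness -13
J3: 19→25, due 38, lateness -13
J2: 25→28, due 33, lateness -5
J5: 28→30, due 12, lateness 18
Maximum = 18.
FIFO (arrival order): J1 J2 J3 J4 J5.
J1: 0→12, due 31, lateness -19
J2: 12→15, due 33, lateness -18
J3: 15→21, due 38, lateness -17
J4: 21→28, due 32, lateness -4
J5: 28→30, due 12, lateness 18
Maximum = 18.
SPT (increasing processing time): J5 J2 J3 J4 J1.
J5: 0→2, due 12, lateness -10
J2: 2→5, due 33, lateness -28
J3: 5→11, due 38, lateness -27
J4: 11→18, due 32, lateness -14
J1: 18→30, due 31, lateness -1
Maximum = -1.
LPT 18, FIFO 18, SPT -1 → minimum -1.

-1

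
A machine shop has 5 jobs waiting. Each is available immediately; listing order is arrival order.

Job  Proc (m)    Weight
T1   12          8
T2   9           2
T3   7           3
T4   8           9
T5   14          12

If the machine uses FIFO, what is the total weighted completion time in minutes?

FIFO (arrival order): T1 T2 T3 T4 T5.
T1: finishes 12, weight 8, w·C = 96
T2: finishes 21, weight 2, w·C = 42
T3: finishes 28, weight 3, w·C = 84
T4: finishes 36, weight 9, w·C = 324
T5: finishes 50, weight 12, w·C = 600
Sum = 96+42+84+324+600 = 1146.

1146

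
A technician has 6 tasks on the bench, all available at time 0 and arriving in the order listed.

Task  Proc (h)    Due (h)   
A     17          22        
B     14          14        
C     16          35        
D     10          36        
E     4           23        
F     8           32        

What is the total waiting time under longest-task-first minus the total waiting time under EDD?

LPT (decreasing processing time): A C B D F E.
A: waits 0, runs 0→17
C: waits 17, runs 17→33
B: waits 33, runs 33→47
D: waits 47, runs 47→57
F: waits 57, runs 57→65
E: waits 65, runs 65→69
Sum = 0+17+33+47+57+65 = 219.
EDD (increasing due date): B A E F C D.
B: waits 0, runs 0→14
A: waits 14, runs 14→31
E: waits 31, runs 31→35
F: waits 35, runs 35→43
C: waits 43, runs 43→59
D: waits 59, runs 59→69
Sum = 0+14+31+35+43+59 = 182.
Difference = 219 − 182 = 37.

37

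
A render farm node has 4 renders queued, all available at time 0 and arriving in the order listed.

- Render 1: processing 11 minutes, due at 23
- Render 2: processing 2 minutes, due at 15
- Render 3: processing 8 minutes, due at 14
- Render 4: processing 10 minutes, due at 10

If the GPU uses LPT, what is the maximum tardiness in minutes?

16

LPT (decreasing processing time): Render 1 Render 4 Render 3 Render 2.
Render 1: 0→11, due 23, tardiness 0
Render 4: 11→21, due 10, tardiness 11
Render 3: 21→29, due 14, tardiness 15
Render 2: 29→31, due 15, tardiness 16
Maximum = 16.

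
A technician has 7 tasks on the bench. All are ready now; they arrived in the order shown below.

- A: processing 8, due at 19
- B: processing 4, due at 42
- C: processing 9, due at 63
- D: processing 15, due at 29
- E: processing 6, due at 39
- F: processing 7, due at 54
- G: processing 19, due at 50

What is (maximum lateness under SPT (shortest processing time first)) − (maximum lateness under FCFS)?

2

SPT (increasing processing time): B E F A C D G.
B: 0→4, due 42, lateness -38
E: 4→10, due 39, lateness -29
F: 10→17, due 54, lateness -37
A: 17→25, due 19, lateness 6
C: 25→34, due 63, lateness -29
D: 34→49, due 29, lateness 20
G: 49→68, due 50, lateness 18
Maximum = 20.
FIFO (arrival order): A B C D E F G.
A: 0→8, due 19, lateness -11
B: 8→12, due 42, lateness -30
C: 12→21, due 63, lateness -42
D: 21→36, due 29, lateness 7
E: 36→42, due 39, lateness 3
F: 42→49, due 54, lateness -5
G: 49→68, due 50, lateness 18
Maximum = 18.
Difference = 20 − 18 = 2.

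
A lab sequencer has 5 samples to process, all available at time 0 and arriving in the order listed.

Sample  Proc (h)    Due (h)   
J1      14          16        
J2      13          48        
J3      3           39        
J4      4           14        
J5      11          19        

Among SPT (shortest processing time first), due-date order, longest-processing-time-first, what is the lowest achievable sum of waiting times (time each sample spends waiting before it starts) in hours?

SPT (increasing processing time): J3 J4 J5 J2 J1.
J3: waits 0, runs 0→3
J4: waits 3, runs 3→7
J5: waits 7, runs 7→18
J2: waits 18, runs 18→31
J1: waits 31, runs 31→45
Sum = 0+3+7+18+31 = 59.
EDD (increasing due date): J4 J1 J5 J3 J2.
J4: waits 0, runs 0→4
J1: waits 4, runs 4→18
J5: waits 18, runs 18→29
J3: waits 29, runs 29→32
J2: waits 32, runs 32→45
Sum = 0+4+18+29+32 = 83.
LPT (decreasing processing time): J1 J2 J5 J4 J3.
J1: waits 0, runs 0→14
J2: waits 14, runs 14→27
J5: waits 27, runs 27→38
J4: waits 38, runs 38→42
J3: waits 42, runs 42→45
Sum = 0+14+27+38+42 = 121.
SPT 59, EDD 83, LPT 121 → minimum 59.

59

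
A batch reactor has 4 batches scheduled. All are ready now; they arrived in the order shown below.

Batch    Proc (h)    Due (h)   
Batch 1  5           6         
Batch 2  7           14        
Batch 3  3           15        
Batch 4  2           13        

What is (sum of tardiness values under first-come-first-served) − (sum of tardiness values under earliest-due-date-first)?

FIFO (arrival order): Batch 1 Batch 2 Batch 3 Batch 4.
Batch 1: 0→5, due 6, tardiness 0
Batch 2: 5→12, due 14, tardiness 0
Batch 3: 12→15, due 15, tardiness 0
Batch 4: 15→17, due 13, tardiness 4
Sum = 0+0+0+4 = 4.
EDD (increasing due date): Batch 1 Batch 4 Batch 2 Batch 3.
Batch 1: 0→5, due 6, tardiness 0
Batch 4: 5→7, due 13, tardiness 0
Batch 2: 7→14, due 14, tardiness 0
Batch 3: 14→17, due 15, tardiness 2
Sum = 0+0+0+2 = 2.
Difference = 4 − 2 = 2.

2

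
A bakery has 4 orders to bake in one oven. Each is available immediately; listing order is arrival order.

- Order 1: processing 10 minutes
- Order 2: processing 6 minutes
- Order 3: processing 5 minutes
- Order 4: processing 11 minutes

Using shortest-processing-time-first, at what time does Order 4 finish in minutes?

SPT (increasing processing time): Order 3 Order 2 Order 1 Order 4.
Order 3: 0→5
Order 2: 5→11
Order 1: 11→21
Order 4: 21→32

32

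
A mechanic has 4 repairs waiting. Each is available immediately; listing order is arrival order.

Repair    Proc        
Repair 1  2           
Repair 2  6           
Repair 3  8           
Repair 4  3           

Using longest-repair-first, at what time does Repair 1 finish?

LPT (decreasing processing time): Repair 3 Repair 2 Repair 4 Repair 1.
Repair 3: 0→8
Repair 2: 8→14
Repair 4: 14→17
Repair 1: 17→19

19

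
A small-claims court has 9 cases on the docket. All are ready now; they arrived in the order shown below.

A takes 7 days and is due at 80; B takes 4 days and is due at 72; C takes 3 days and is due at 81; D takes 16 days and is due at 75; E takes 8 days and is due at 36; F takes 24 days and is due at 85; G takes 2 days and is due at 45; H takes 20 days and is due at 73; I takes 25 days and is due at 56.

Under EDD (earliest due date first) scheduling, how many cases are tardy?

EDD (increasing due date): E G I B H D A C F.
E: 0→8, due 36, tardiness 0
G: 8→10, due 45, tardiness 0
I: 10→35, due 56, tardiness 0
B: 35→39, due 72, tardiness 0
H: 39→59, due 73, tardiness 0
D: 59→75, due 75, tardiness 0
A: 75→82, due 80, tardiness 2
C: 82→85, due 81, tardiness 4
F: 85→109, due 85, tardiness 24
Late cases: 3.

3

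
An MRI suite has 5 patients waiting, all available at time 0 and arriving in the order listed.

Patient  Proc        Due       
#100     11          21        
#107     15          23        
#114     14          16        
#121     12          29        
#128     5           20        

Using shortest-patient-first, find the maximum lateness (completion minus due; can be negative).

SPT (increasing processing time): #128 #100 #121 #114 #107.
#128: 0→5, due 20, lateness -15
#100: 5→16, due 21, lateness -5
#121: 16→28, due 29, lateness -1
#114: 28→42, due 16, lateness 26
#107: 42→57, due 23, lateness 34
Maximum = 34.

34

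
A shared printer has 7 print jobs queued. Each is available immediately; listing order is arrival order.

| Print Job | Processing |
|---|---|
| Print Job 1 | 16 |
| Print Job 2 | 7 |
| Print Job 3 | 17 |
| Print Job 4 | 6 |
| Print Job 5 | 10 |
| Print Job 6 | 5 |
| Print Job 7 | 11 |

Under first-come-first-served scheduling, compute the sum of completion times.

314

FIFO (arrival order): Print Job 1 Print Job 2 Print Job 3 Print Job 4 Print Job 5 Print Job 6 Print Job 7.
Print Job 1: 0→16
Print Job 2: 16→23
Print Job 3: 23→40
Print Job 4: 40→46
Print Job 5: 46→56
Print Job 6: 56→61
Print Job 7: 61→72
Sum = 16+23+40+46+56+61+72 = 314.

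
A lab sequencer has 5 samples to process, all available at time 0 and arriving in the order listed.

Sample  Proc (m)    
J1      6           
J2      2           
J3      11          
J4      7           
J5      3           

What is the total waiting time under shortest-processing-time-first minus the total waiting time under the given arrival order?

SPT (increasing processing time): J2 J5 J1 J4 J3.
J2: waits 0, runs 0→2
J5: waits 2, runs 2→5
J1: waits 5, runs 5→11
J4: waits 11, runs 11→18
J3: waits 18, runs 18→29
Sum = 0+2+5+11+18 = 36.
FIFO (arrival order): J1 J2 J3 J4 J5.
J1: waits 0, runs 0→6
J2: waits 6, runs 6→8
J3: waits 8, runs 8→19
J4: waits 19, runs 19→26
J5: waits 26, runs 26→29
Sum = 0+6+8+19+26 = 59.
Difference = 36 − 59 = -23.

-23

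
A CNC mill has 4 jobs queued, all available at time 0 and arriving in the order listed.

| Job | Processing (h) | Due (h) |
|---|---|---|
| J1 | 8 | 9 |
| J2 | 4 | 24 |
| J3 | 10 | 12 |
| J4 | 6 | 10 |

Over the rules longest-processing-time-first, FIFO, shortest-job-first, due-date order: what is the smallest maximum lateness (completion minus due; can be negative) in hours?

12

LPT (decreasing processing time): J3 J1 J4 J2.
J3: 0→10, due 12, lateness -2
J1: 10→18, due 9, lateness 9
J4: 18→24, due 10, lateness 14
J2: 24→28, due 24, lateness 4
Maximum = 14.
FIFO (arrival order): J1 J2 J3 J4.
J1: 0→8, due 9, lateness -1
J2: 8→12, due 24, lateness -12
J3: 12→22, due 12, lateness 10
J4: 22→28, due 10, lateness 18
Maximum = 18.
SPT (increasing processing time): J2 J4 J1 J3.
J2: 0→4, due 24, lateness -20
J4: 4→10, due 10, lateness 0
J1: 10→18, due 9, lateness 9
J3: 18→28, due 12, lateness 16
Maximum = 16.
EDD (increasing due date): J1 J4 J3 J2.
J1: 0→8, due 9, lateness -1
J4: 8→14, due 10, lateness 4
J3: 14→24, due 12, lateness 12
J2: 24→28, due 24, lateness 4
Maximum = 12.
LPT 14, FIFO 18, SPT 16, EDD 12 → minimum 12.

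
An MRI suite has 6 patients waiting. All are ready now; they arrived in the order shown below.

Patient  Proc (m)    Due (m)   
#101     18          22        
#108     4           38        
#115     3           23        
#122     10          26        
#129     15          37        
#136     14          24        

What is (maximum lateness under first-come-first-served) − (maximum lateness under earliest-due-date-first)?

FIFO (arrival order): #101 #108 #115 #122 #129 #136.
#101: 0→18, due 22, lateness -4
#108: 18→22, due 38, lateness -16
#115: 22→25, due 23, lateness 2
#122: 25→35, due 26, lateness 9
#129: 35→50, due 37, lateness 13
#136: 50→64, due 24, lateness 40
Maximum = 40.
EDD (increasing due date): #101 #115 #136 #122 #129 #108.
#101: 0→18, due 22, lateness -4
#115: 18→21, due 23, lateness -2
#136: 21→35, due 24, lateness 11
#122: 35→45, due 26, lateness 19
#129: 45→60, due 37, lateness 23
#108: 60→64, due 38, lateness 26
Maximum = 26.
Difference = 40 − 26 = 14.

14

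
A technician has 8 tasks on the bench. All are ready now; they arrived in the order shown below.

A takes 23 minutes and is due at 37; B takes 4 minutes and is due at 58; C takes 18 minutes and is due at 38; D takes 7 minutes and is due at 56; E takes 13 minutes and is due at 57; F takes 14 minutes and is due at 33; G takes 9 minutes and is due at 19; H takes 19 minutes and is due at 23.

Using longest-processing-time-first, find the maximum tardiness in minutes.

LPT (decreasing processing time): A H C F E G D B.
A: 0→23, due 37, tardiness 0
H: 23→42, due 23, tardiness 19
C: 42→60, due 38, tardiness 22
F: 60→74, due 33, tardiness 41
E: 74→87, due 57, tardiness 30
G: 87→96, due 19, tardiness 77
D: 96→103, due 56, tardiness 47
B: 103→107, due 58, tardiness 49
Maximum = 77.

77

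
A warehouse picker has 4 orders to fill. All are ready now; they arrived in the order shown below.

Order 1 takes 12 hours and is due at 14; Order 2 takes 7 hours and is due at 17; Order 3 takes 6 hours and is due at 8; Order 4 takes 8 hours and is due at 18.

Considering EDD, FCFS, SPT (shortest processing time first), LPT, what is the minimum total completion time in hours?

73

EDD (increasing due date): Order 3 Order 1 Order 2 Order 4.
Order 3: 0→6
Order 1: 6→18
Order 2: 18→25
Order 4: 25→33
Sum = 6+18+25+33 = 82.
FIFO (arrival order): Order 1 Order 2 Order 3 Order 4.
Order 1: 0→12
Order 2: 12→19
Order 3: 19→25
Order 4: 25→33
Sum = 12+19+25+33 = 89.
SPT (increasing processing time): Order 3 Order 2 Order 4 Order 1.
Order 3: 0→6
Order 2: 6→13
Order 4: 13→21
Order 1: 21→33
Sum = 6+13+21+33 = 73.
LPT (decreasing processing time): Order 1 Order 4 Order 2 Order 3.
Order 1: 0→12
Order 4: 12→20
Order 2: 20→27
Order 3: 27→33
Sum = 12+20+27+33 = 92.
EDD 82, FIFO 89, SPT 73, LPT 92 → minimum 73.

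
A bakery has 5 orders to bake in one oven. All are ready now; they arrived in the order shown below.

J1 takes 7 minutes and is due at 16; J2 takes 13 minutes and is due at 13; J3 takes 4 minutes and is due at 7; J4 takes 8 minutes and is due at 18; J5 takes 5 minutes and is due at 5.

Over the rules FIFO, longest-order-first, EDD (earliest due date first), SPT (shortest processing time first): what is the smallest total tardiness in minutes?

FIFO (arrival order): J1 J2 J3 J4 J5.
J1: 0→7, due 16, tardiness 0
J2: 7→20, due 13, tardiness 7
J3: 20→24, due 7, tardiness 17
J4: 24→32, due 18, tardiness 14
J5: 32→37, due 5, tardiness 32
Sum = 0+7+17+14+32 = 70.
LPT (decreasing processing time): J2 J4 J1 J5 J3.
J2: 0→13, due 13, tardiness 0
J4: 13→21, due 18, tardiness 3
J1: 21→28, due 16, tardiness 12
J5: 28→33, due 5, tardiness 28
J3: 33→37, due 7, tardiness 30
Sum = 0+3+12+28+30 = 73.
EDD (increasing due date): J5 J3 J2 J1 J4.
J5: 0→5, due 5, tardiness 0
J3: 5→9, due 7, tardiness 2
J2: 9→22, due 13, tardiness 9
J1: 22→29, due 16, tardiness 13
J4: 29→37, due 18, tardiness 19
Sum = 0+2+9+13+19 = 43.
SPT (increasing processing time): J3 J5 J1 J4 J2.
J3: 0→4, due 7, tardiness 0
J5: 4→9, due 5, tardiness 4
J1: 9→16, due 16, tardiness 0
J4: 16→24, due 18, tardiness 6
J2: 24→37, due 13, tardiness 24
Sum = 0+4+0+6+24 = 34.
FIFO 70, LPT 73, EDD 43, SPT 34 → minimum 34.

34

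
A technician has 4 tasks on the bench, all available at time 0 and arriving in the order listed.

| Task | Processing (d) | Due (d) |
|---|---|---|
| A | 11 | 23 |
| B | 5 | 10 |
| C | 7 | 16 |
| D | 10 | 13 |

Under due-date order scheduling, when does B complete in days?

5

EDD (increasing due date): B D C A.
B: 0→5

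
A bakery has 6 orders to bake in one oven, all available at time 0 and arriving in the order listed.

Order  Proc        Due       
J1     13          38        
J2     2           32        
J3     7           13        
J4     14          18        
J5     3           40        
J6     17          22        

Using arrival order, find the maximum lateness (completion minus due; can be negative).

FIFO (arrival order): J1 J2 J3 J4 J5 J6.
J1: 0→13, due 38, lateness -25
J2: 13→15, due 32, lateness -17
J3: 15→22, due 13, lateness 9
J4: 22→36, due 18, lateness 18
J5: 36→39, due 40, lateness -1
J6: 39→56, due 22, lateness 34
Maximum = 34.

34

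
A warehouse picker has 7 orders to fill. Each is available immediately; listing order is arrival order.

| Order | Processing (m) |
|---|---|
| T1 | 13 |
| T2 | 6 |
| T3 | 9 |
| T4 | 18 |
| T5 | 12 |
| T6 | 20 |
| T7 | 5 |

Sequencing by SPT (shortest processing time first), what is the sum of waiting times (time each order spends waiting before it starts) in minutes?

176

SPT (increasing processing time): T7 T2 T3 T5 T1 T4 T6.
T7: waits 0, runs 0→5
T2: waits 5, runs 5→11
T3: waits 11, runs 11→20
T5: waits 20, runs 20→32
T1: waits 32, runs 32→45
T4: waits 45, runs 45→63
T6: waits 63, runs 63→83
Sum = 0+5+11+20+32+45+63 = 176.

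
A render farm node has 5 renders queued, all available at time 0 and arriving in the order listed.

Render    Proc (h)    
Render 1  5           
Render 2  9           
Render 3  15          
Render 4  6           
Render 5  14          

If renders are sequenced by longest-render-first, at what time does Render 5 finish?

LPT (decreasing processing time): Render 3 Render 5 Render 2 Render 4 Render 1.
Render 3: 0→15
Render 5: 15→29

29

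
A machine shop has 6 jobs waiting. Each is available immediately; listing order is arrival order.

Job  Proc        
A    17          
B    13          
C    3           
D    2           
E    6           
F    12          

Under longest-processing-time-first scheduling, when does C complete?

51

LPT (decreasing processing time): A B F E C D.
A: 0→17
B: 17→30
F: 30→42
E: 42→48
C: 48→51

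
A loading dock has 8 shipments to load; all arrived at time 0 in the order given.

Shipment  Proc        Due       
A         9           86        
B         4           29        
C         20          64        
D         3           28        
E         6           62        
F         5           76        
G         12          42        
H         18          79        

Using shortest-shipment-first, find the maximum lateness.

13

SPT (increasing processing time): D B F E A G H C.
D: 0→3, due 28, lateness -25
B: 3→7, due 29, lateness -22
F: 7→12, due 76, lateness -64
E: 12→18, due 62, lateness -44
A: 18→27, due 86, lateness -59
G: 27→39, due 42, lateness -3
H: 39→57, due 79, lateness -22
C: 57→77, due 64, lateness 13
Maximum = 13.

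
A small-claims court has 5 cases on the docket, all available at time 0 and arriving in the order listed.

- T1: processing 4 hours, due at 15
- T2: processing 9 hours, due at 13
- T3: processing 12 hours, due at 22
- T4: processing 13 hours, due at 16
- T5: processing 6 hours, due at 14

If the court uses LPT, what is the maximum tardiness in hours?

LPT (decreasing processing time): T4 T3 T2 T5 T1.
T4: 0→13, due 16, tardiness 0
T3: 13→25, due 22, tardiness 3
T2: 25→34, due 13, tardiness 21
T5: 34→40, due 14, tardiness 26
T1: 40→44, due 15, tardiness 29
Maximum = 29.

29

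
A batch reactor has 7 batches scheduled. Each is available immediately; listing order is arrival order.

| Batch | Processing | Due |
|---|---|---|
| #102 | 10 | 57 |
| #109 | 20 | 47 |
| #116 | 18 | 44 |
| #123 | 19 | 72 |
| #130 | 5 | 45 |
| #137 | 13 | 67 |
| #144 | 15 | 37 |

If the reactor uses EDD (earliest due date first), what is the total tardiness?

64

EDD (increasing due date): #144 #116 #130 #109 #102 #137 #123.
#144: 0→15, due 37, tardiness 0
#116: 15→33, due 44, tardiness 0
#130: 33→38, due 45, tardiness 0
#109: 38→58, due 47, tardiness 11
#102: 58→68, due 57, tardiness 11
#137: 68→81, due 67, tardiness 14
#123: 81→100, due 72, tardiness 28
Sum = 0+0+0+11+11+14+28 = 64.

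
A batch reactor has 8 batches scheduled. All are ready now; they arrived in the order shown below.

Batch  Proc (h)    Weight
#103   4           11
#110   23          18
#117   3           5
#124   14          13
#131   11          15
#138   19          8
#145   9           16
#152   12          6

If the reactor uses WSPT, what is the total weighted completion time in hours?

3638

WSPT (decreasing weight/processing-time ratio): #103 #145 #117 #131 #124 #110 #152 #138.
#103: finishes 4, weight 11, w·C = 44
#145: finishes 13, weight 16, w·C = 208
#117: finishes 16, weight 5, w·C = 80
#131: finishes 27, weight 15, w·C = 405
#124: finishes 41, weight 13, w·C = 533
#110: finishes 64, weight 18, w·C = 1152
#152: finishes 76, weight 6, w·C = 456
#138: finishes 95, weight 8, w·C = 760
Sum = 44+208+80+405+533+1152+456+760 = 3638.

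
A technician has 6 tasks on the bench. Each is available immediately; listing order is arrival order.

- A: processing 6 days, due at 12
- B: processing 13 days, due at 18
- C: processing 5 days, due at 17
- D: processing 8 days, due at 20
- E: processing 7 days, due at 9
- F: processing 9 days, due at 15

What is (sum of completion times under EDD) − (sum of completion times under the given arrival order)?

-11

EDD (increasing due date): E A F C B D.
E: 0→7
A: 7→13
F: 13→22
C: 22→27
B: 27→40
D: 40→48
Sum = 7+13+22+27+40+48 = 157.
FIFO (arrival order): A B C D E F.
A: 0→6
B: 6→19
C: 19→24
D: 24→32
E: 32→39
F: 39→48
Sum = 6+19+24+32+39+48 = 168.
Difference = 157 − 168 = -11.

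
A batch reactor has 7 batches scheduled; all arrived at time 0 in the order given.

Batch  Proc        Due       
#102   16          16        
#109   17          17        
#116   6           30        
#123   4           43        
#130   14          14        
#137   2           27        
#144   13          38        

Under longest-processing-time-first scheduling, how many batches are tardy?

LPT (decreasing processing time): #109 #102 #130 #144 #116 #123 #137.
#109: 0→17, due 17, tardiness 0
#102: 17→33, due 16, tardiness 17
#130: 33→47, due 14, tardiness 33
#144: 47→60, due 38, tardiness 22
#116: 60→66, due 30, tardiness 36
#123: 66→70, due 43, tardiness 27
#137: 70→72, due 27, tardiness 45
Late batches: 6.

6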